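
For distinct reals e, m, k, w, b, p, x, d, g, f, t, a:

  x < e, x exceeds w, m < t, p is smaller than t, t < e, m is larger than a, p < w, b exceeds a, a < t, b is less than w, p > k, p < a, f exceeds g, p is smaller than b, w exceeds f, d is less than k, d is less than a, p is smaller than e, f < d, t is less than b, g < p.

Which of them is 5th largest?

Chaining the given pairs: g < f < d < k < p < a < m < t < b < w < x < e.
The 5th largest is t.

t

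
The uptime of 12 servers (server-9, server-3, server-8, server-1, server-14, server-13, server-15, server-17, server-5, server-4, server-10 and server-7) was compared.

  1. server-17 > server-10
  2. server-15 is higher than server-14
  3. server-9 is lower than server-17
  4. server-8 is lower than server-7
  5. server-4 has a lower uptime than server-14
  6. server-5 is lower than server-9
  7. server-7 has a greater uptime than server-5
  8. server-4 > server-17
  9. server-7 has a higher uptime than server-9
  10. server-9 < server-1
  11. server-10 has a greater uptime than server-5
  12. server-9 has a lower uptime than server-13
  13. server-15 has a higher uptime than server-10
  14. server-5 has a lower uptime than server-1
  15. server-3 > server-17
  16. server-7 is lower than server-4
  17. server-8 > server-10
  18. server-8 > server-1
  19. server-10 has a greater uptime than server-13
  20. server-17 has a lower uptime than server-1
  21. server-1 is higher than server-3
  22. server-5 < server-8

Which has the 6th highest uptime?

The consecutive relations fix a unique order: server-5 < server-9 < server-13 < server-10 < server-17 < server-3 < server-1 < server-8 < server-7 < server-4 < server-14 < server-15.
The 6th largest is server-1.

server-1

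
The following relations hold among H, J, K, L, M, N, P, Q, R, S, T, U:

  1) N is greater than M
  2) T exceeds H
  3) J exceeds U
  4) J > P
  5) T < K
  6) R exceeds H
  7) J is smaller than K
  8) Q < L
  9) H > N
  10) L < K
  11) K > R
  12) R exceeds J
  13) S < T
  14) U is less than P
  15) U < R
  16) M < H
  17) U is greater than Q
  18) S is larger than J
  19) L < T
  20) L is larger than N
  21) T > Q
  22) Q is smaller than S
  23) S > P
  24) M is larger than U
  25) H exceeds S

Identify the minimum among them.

Q

U is not least since Q < U; M is not least since U < M; N is not least since M < N; L is not least since N < L; P is not least since U < P; J is not least since U < J; S is not least since P < S; H is not least since M < H; R is not least since H < R; T is not least since S < T; K is not least since R < K.
Only Q has nothing below it, so Q is the minimum.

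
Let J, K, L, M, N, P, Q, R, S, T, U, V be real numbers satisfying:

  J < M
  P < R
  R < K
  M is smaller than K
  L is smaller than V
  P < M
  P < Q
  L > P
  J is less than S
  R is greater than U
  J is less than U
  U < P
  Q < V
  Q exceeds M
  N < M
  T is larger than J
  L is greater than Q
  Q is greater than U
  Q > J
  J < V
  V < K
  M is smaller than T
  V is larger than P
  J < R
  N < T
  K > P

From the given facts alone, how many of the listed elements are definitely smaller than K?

9

Directly below K: P, M, R, V.
One step further: J, U, N, Q, L (9 so far).
Nothing else is reachable below K; 9 in all.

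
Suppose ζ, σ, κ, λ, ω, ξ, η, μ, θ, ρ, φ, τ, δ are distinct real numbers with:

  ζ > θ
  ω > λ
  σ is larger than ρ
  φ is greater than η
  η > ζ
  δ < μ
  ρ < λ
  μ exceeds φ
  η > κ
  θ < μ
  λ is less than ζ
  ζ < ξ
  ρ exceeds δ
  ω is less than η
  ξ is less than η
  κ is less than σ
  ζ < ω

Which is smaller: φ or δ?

Chaining the given relations: δ < ρ < λ < ζ < ξ < η < φ.
So δ < φ; δ is the smaller of the two.

δ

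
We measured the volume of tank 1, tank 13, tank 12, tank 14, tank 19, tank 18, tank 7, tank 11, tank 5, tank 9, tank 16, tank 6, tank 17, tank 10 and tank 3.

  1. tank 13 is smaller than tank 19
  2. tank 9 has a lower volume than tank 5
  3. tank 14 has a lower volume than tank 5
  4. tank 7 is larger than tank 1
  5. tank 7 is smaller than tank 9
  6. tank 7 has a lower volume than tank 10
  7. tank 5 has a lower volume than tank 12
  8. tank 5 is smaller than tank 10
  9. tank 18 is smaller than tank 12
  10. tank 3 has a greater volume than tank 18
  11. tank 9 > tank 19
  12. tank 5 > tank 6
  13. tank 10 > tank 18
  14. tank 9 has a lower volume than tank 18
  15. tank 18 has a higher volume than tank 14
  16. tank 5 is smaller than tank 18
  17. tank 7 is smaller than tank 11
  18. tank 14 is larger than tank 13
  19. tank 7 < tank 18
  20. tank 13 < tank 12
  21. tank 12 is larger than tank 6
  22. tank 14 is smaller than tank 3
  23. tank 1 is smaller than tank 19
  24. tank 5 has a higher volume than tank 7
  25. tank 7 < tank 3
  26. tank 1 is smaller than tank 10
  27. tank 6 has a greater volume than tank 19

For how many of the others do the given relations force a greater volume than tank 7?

7

Directly above tank 7: tank 11, tank 9, tank 5, tank 18, tank 10, tank 3.
One step further: tank 12 (7 so far).
No other element is forced above tank 7 by the given relations, so the count is 7.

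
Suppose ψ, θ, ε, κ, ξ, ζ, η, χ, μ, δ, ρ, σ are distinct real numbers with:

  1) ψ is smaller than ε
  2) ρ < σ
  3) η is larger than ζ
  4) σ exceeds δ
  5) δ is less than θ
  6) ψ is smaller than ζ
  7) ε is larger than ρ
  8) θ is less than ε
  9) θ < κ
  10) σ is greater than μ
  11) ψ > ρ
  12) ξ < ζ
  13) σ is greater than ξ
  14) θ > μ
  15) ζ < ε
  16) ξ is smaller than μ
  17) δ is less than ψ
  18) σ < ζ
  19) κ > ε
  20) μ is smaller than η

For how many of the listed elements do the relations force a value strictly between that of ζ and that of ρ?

2

Chaining upward from ρ reaches: σ, ψ, ε, η, κ.
Chaining downward from ζ reaches: ξ, δ, μ, σ, ψ.
Strictly between ρ and ζ are those in both lists: σ, ψ — 2 elements.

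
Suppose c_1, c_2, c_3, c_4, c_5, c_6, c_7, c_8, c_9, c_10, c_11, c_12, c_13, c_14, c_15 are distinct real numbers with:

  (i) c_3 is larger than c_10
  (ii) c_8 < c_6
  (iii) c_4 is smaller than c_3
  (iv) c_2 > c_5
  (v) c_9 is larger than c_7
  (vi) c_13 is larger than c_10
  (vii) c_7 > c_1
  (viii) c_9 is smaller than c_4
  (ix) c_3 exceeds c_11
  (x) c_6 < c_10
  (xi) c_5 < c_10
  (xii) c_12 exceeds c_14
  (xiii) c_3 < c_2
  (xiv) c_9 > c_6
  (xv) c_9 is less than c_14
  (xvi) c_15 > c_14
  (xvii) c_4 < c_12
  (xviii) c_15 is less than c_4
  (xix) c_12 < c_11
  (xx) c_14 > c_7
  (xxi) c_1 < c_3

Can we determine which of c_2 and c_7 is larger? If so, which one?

Following the relations from c_7: c_7 < c_9 < c_14 < c_15 < c_4 < c_12 < c_11 < c_3 < c_2.
So c_2 is larger.

c_2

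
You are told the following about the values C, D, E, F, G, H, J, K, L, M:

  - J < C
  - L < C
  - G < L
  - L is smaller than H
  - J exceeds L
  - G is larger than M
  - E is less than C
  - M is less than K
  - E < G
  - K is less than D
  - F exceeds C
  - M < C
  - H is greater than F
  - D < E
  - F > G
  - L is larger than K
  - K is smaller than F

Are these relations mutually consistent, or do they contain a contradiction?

consistent

The single ordering M < K < D < E < G < L < J < C < F < H satisfies every listed relation, so no contradiction arises.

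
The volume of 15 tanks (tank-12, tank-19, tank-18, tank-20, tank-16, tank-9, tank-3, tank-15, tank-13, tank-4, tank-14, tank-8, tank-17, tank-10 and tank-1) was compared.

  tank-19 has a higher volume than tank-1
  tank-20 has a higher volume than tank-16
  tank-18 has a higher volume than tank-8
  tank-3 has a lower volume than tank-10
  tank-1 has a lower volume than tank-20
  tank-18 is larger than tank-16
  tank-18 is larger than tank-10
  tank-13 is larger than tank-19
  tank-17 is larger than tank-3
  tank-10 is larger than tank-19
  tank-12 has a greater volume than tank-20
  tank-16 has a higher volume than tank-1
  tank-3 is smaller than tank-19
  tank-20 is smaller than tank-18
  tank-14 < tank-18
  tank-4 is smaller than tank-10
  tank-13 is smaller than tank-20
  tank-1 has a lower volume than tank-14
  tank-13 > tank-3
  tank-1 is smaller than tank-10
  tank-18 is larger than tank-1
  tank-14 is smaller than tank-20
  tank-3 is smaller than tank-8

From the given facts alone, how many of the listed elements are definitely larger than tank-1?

The elements the relations force above tank-1 are tank-16, tank-14, tank-19, tank-13, tank-10, tank-20, tank-12, tank-18 — no chain reaches any other.
That is 8.

8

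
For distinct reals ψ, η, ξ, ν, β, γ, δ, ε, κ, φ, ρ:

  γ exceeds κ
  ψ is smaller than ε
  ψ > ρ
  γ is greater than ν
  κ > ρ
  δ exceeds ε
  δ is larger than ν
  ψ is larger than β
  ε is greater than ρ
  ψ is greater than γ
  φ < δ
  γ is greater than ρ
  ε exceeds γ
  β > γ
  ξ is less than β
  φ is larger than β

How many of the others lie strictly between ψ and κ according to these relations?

Chaining upward from κ reaches: γ, β, ε, φ, δ.
Chaining downward from ψ reaches: ρ, ν, ξ, γ, β.
Strictly between κ and ψ are those in both lists: γ, β — 2 elements.

2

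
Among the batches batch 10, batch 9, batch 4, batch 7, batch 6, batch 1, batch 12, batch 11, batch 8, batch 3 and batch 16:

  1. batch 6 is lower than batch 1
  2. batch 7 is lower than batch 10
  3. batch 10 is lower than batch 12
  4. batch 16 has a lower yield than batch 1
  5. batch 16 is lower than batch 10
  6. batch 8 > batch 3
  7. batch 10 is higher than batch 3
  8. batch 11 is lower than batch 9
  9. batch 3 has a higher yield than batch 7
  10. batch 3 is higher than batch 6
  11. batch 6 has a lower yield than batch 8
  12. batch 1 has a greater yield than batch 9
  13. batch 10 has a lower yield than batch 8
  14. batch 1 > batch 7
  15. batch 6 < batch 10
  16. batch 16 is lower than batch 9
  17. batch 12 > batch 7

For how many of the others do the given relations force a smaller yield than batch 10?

From batch 10 the given relations immediately reach batch 7, batch 16, batch 6, batch 3.
Nothing else is reachable below batch 10; 4 in all.

4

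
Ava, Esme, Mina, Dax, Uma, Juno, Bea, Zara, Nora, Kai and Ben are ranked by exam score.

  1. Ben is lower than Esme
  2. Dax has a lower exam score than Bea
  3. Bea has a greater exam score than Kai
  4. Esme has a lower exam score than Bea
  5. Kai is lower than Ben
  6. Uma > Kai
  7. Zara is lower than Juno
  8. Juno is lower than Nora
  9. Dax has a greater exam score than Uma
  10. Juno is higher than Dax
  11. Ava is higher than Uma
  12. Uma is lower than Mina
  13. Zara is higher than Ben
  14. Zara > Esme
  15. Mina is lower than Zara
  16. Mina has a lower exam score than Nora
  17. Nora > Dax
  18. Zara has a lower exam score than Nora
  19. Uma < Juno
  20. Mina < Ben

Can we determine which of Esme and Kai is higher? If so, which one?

Esme

Chaining the given relations: Kai < Uma < Mina < Ben < Esme.
So Esme is higher.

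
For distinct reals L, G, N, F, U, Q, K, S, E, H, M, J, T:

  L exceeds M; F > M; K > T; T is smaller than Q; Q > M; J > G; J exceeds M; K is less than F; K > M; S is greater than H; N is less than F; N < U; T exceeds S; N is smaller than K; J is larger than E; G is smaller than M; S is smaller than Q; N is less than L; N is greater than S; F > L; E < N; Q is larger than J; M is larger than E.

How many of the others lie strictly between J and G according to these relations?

1

The relations place G below J. An element lies strictly between them when it is forced above G and also forced below J.
Above G: {M, L, Q, K, F}. Below J: {E, M}.
Intersection: {M} — 1.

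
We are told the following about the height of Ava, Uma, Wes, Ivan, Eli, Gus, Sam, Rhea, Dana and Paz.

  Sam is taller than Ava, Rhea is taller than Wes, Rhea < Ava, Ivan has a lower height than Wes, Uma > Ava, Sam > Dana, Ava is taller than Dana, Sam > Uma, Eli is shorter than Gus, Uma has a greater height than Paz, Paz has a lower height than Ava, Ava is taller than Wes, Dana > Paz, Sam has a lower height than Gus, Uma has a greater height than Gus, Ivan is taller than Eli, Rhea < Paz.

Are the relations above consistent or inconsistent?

inconsistent

Chaining the given relations yields Uma < Sam < Gus, so Uma < Gus. But one relation states Gus < Uma. These cannot both hold.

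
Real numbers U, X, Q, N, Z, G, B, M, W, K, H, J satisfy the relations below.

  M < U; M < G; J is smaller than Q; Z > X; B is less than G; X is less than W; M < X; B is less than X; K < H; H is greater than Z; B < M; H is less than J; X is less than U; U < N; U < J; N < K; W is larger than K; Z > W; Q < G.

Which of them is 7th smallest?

W

The consecutive relations fix a unique order: B < M < X < U < N < K < W < Z < H < J < Q < G.
Counting 7 from the smallest end gives W.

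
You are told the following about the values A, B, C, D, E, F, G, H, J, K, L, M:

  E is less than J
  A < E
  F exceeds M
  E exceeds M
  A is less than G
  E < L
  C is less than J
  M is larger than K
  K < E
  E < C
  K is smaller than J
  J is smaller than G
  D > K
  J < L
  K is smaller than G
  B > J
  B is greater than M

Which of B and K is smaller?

K < M and M < E give K < E.
With E < C: K < M < E < C.
Then C < J extends the chain to J.
Then J < B extends the chain to B.
So K < B; K is the smaller of the two.

K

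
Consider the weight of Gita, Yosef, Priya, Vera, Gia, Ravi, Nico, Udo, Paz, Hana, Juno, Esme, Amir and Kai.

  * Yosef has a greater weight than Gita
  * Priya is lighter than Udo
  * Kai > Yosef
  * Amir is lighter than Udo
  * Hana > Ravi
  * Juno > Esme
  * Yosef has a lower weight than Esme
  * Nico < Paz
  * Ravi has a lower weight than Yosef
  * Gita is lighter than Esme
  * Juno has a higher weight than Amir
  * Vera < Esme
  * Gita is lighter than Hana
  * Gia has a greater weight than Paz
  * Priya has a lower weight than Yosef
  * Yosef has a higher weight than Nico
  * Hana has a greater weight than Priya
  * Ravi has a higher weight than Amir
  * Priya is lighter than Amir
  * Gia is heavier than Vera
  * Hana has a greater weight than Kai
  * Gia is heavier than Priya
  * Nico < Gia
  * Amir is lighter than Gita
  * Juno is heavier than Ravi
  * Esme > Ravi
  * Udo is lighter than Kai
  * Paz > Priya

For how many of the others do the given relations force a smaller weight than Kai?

The elements the relations force below Kai are Nico, Priya, Amir, Gita, Ravi, Yosef, Udo — no chain reaches any other.
That is 7.

7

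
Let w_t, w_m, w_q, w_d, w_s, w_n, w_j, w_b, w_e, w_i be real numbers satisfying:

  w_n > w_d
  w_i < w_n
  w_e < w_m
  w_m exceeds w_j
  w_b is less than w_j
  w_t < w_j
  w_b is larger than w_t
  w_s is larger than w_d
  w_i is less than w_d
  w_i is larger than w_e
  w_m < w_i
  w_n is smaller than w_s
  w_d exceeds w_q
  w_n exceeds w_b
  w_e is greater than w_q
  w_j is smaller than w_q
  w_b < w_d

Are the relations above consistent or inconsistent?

consistent

The single ordering w_t < w_b < w_j < w_q < w_e < w_m < w_i < w_d < w_n < w_s satisfies every listed relation, so no contradiction arises.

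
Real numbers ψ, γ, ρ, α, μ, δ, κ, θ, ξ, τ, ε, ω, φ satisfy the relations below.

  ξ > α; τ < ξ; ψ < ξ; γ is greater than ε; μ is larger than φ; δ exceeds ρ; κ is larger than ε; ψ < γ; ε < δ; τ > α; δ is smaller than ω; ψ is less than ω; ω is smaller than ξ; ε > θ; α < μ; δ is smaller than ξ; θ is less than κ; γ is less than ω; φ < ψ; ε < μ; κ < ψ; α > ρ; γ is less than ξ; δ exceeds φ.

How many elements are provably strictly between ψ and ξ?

Chaining upward from ψ reaches: γ, ω.
Chaining downward from ξ reaches: θ, ε, φ, ρ, α, κ, γ, δ, ω, τ.
Strictly between ψ and ξ are those in both lists: γ, ω — 2 elements.

2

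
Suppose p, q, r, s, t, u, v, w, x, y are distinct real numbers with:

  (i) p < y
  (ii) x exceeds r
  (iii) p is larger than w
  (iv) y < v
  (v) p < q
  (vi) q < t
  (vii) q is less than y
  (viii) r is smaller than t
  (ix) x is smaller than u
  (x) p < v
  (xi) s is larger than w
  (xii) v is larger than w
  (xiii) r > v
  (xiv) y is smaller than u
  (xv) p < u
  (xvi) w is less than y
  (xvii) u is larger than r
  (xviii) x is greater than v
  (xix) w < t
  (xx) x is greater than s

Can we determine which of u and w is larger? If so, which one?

u

The relevant relations are w < p; p < y; y < v; v < r; r < x; x < u.
Chaining these gives w < p < y < v < r < x < u.
So u is larger.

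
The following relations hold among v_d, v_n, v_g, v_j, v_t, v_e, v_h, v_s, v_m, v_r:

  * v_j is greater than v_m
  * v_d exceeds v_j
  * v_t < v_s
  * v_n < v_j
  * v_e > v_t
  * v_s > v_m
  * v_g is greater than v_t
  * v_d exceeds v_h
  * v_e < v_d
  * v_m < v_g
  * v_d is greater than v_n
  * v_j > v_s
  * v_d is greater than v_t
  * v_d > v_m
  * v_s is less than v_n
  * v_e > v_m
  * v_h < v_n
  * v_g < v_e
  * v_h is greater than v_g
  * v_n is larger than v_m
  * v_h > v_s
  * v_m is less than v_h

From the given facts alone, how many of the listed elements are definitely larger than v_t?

7

Directly above v_t: v_g, v_s, v_e, v_d.
One step further: v_h, v_n, v_j (7 so far).
Nothing else is reachable above v_t; 7 in all.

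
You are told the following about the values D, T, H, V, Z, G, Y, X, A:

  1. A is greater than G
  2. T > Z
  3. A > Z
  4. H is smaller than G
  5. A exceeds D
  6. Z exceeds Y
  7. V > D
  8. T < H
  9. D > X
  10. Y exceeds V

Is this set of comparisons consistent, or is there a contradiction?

consistent

Every relation is compatible with X < D < V < Y < Z < T < H < G < A; the set is consistent.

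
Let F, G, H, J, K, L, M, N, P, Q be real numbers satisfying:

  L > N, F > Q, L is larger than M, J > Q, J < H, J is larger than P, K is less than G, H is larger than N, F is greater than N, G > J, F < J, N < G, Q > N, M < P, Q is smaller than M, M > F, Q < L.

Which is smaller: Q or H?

The relevant relations are Q < F; F < M; M < P; P < J; J < H.
Together: Q < F < M < P < J < H.
So Q < H; Q is the smaller of the two.

Q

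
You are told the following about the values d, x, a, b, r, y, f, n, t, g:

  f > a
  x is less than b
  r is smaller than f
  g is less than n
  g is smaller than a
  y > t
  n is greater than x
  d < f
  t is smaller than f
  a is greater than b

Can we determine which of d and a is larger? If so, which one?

Following every chain through d: above d we get f.
a is not reached, and no chain runs the other way from a to d.
So the given relations leave the order of d and a undetermined.

undetermined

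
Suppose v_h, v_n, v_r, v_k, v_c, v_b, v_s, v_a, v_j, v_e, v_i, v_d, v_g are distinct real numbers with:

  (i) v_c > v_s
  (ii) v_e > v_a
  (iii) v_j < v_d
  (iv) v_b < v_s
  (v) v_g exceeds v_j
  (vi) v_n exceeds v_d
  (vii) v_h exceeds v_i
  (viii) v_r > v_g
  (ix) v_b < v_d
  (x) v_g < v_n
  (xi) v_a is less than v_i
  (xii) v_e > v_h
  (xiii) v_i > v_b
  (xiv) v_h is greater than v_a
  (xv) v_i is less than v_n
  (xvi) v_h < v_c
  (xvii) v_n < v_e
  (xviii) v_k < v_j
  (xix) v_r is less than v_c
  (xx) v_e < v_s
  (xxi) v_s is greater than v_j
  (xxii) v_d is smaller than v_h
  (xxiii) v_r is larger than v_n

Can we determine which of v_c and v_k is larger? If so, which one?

v_c

v_k < v_j and v_j < v_d give v_k < v_d.
With v_d < v_h: v_k < v_j < v_d < v_h.
Then v_h < v_e extends the chain to v_e.
With v_e < v_s: v_k < v_j < v_d < v_h < v_e < v_s.
Then v_s < v_c extends the chain to v_c.
So v_c is larger.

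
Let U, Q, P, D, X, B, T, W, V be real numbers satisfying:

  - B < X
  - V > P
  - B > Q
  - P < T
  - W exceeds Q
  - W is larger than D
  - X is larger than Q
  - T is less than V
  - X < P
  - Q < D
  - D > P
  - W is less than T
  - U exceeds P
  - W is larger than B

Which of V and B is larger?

B < X and X < P give B < P.
Then P < D extends the chain to D.
Then D < W extends the chain to W.
Then W < T extends the chain to T.
Then T < V extends the chain to V.
So B < V; V is the larger of the two.

V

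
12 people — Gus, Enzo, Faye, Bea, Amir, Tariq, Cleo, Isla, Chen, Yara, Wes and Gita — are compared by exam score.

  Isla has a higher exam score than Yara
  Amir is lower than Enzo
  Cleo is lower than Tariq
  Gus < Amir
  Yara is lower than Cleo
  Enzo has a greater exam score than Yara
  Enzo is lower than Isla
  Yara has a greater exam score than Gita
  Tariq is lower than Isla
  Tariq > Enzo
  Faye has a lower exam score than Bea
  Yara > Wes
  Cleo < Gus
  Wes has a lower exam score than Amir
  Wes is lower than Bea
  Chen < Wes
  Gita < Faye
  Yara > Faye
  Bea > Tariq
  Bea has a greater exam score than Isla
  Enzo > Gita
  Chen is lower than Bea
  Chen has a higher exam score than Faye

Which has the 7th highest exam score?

Chaining the given pairs: Gita < Faye < Chen < Wes < Yara < Cleo < Gus < Amir < Enzo < Tariq < Isla < Bea.
Counting 7 from the largest end gives Cleo.

Cleo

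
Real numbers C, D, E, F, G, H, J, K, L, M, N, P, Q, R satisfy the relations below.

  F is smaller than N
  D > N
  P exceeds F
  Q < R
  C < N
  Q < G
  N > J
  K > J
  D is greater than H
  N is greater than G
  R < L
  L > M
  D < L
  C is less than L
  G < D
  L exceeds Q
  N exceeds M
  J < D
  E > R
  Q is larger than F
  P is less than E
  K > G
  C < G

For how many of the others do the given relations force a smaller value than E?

4

The elements the relations force below E are F, Q, R, P — no chain reaches any other.
That is 4.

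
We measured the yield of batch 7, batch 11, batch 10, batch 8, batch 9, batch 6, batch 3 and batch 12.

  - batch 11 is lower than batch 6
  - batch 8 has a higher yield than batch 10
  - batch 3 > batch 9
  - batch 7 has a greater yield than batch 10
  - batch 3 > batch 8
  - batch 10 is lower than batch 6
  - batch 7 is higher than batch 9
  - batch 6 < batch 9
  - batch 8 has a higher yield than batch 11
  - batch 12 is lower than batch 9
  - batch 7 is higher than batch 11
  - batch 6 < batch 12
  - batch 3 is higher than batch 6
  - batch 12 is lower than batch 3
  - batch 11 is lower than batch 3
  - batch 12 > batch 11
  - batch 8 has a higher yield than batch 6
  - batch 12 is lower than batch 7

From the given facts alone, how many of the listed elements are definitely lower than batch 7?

The elements the relations force below batch 7 are batch 11, batch 10, batch 6, batch 12, batch 9 — no chain reaches any other.
That is 5.

5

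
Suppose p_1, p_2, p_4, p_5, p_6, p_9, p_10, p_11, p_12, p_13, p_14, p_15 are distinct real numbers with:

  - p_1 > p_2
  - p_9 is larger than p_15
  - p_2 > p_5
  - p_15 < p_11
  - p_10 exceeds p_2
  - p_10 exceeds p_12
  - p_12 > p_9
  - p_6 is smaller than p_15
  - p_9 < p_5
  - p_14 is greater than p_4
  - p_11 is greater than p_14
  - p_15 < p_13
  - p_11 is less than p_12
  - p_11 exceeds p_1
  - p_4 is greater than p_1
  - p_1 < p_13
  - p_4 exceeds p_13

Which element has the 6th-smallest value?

p_1

The consecutive relations fix a unique order: p_6 < p_15 < p_9 < p_5 < p_2 < p_1 < p_13 < p_4 < p_14 < p_11 < p_12 < p_10.
The 6th smallest is p_1.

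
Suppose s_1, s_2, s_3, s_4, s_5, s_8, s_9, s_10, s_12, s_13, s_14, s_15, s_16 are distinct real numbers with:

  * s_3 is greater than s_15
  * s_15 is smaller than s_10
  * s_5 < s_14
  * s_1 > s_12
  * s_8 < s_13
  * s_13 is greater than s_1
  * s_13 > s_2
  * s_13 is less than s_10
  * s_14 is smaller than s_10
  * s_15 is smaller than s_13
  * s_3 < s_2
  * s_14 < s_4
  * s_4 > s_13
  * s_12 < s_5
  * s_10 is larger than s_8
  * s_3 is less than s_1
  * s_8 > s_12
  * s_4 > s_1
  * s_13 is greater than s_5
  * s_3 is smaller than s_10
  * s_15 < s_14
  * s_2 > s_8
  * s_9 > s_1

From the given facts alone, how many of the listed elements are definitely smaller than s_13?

From s_13 the given relations immediately reach s_15, s_1, s_8, s_5, s_2.
From those, s_3, s_12 — 7 in total.
Nothing else is reachable below s_13; 7 in all.

7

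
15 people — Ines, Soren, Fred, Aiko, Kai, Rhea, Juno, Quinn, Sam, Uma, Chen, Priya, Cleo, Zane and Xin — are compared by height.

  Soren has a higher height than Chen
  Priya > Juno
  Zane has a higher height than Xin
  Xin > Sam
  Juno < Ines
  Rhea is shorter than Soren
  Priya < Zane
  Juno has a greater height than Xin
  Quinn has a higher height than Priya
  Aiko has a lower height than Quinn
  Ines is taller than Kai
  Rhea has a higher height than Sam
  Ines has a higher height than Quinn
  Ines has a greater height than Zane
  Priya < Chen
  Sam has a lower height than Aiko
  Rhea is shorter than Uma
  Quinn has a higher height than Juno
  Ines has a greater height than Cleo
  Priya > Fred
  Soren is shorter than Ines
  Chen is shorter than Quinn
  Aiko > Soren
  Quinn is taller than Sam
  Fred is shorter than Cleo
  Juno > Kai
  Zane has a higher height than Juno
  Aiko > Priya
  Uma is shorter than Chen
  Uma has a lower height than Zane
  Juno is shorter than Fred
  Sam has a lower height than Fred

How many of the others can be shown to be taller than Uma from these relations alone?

6

The elements the relations force above Uma are Chen, Soren, Aiko, Quinn, Zane, Ines — no chain reaches any other.
That is 6.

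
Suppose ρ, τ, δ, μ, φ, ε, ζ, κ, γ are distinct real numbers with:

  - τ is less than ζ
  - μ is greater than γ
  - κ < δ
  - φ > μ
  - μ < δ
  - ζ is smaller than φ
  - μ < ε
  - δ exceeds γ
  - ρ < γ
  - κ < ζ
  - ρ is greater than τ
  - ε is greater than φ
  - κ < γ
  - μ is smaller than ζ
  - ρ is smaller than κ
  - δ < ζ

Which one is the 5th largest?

Piecing the relations together gives one ordering: τ < ρ < κ < γ < μ < δ < ζ < φ < ε.
The 5th largest is μ.

μ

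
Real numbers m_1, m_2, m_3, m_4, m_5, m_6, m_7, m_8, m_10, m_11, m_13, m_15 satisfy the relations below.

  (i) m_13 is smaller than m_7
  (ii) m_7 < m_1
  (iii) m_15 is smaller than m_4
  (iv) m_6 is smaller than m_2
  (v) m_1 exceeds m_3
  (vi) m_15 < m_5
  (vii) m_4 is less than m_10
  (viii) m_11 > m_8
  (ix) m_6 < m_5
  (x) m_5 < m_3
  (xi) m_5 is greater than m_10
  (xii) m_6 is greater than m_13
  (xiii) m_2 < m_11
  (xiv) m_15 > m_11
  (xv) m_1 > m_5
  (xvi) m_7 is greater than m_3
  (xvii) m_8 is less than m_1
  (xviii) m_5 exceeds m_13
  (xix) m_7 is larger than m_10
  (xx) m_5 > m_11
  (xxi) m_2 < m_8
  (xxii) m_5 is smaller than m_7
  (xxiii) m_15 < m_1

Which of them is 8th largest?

Chaining the given pairs: m_13 < m_6 < m_2 < m_8 < m_11 < m_15 < m_4 < m_10 < m_5 < m_3 < m_7 < m_1.
Counting 8 from the largest end gives m_11.

m_11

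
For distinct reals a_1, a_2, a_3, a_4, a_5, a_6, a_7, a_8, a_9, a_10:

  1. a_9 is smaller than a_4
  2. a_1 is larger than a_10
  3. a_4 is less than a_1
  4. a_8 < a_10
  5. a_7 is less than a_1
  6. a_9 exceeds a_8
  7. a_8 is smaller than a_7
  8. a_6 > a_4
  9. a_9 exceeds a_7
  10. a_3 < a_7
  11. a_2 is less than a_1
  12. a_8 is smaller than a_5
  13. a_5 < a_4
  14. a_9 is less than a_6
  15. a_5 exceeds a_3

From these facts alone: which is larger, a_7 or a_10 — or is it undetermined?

Following every chain through a_7: above a_7 we get a_9, a_4, a_1, a_6; below a_7 we get a_3, a_8.
a_10 is not reached, and no chain runs the other way from a_10 to a_7.
So the given relations leave the order of a_7 and a_10 undetermined.

undetermined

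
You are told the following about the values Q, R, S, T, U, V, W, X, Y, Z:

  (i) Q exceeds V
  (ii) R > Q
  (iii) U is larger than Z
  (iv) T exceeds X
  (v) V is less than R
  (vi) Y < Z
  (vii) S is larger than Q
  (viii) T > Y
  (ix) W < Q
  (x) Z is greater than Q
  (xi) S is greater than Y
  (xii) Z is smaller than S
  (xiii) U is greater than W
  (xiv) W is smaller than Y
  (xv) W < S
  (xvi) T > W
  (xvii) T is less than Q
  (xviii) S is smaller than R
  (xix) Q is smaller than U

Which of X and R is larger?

X < T and T < Q give X < Q.
Then Q < Z extends the chain to Z.
With Z < S: X < T < Q < Z < S.
With S < R: X < T < Q < Z < S < R.
So X < R; R is the larger of the two.

R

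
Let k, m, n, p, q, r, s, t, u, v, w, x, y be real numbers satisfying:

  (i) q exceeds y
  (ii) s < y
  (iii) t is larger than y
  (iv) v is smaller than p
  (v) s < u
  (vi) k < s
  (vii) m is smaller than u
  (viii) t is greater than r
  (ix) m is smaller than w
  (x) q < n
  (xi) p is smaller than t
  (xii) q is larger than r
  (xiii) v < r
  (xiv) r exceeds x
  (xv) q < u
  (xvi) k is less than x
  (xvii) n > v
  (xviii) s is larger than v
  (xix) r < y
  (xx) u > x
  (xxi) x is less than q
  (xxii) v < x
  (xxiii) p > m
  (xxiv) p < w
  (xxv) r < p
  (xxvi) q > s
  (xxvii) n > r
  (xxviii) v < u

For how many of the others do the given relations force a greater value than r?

7

The elements the relations force above r are p, w, y, t, q, n, u — no chain reaches any other.
That is 7.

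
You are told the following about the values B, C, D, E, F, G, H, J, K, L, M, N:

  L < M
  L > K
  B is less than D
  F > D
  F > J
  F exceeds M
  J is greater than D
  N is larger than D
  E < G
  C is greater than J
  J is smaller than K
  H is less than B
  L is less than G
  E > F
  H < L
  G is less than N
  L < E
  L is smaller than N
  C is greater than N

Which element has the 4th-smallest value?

Piecing the relations together gives one ordering: H < B < D < J < K < L < M < F < E < G < N < C.
The 4th smallest is J.

J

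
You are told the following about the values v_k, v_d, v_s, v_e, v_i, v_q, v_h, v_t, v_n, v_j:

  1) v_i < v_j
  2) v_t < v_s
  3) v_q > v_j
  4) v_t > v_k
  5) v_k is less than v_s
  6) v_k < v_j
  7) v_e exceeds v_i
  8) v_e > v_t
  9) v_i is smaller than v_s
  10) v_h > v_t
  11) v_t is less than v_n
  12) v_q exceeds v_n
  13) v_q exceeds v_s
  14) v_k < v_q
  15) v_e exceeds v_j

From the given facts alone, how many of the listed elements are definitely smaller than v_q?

6

Directly below v_q: v_k, v_n, v_j, v_s.
One step further: v_t, v_i (6 so far).
No other element is forced below v_q by the given relations, so the count is 6.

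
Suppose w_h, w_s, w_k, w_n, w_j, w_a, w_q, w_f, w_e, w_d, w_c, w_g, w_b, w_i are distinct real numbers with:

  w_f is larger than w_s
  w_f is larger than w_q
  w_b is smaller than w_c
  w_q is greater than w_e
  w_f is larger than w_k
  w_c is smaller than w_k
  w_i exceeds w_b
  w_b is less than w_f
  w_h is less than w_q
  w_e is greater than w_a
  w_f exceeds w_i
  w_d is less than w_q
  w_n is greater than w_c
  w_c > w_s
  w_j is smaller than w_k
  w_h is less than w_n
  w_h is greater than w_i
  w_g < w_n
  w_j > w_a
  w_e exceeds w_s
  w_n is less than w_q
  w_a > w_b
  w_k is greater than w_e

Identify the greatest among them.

w_b is not greatest since w_b < w_a; w_g is not greatest since w_g < w_n; w_a is not greatest since w_a < w_j; w_s is not greatest since w_s < w_f; w_d is not greatest since w_d < w_q; w_i is not greatest since w_i < w_f; w_e is not greatest since w_e < w_k; w_j is not greatest since w_j < w_k; w_c is not greatest since w_c < w_k; w_h is not greatest since w_h < w_q; w_n is not greatest since w_n < w_q; w_q is not greatest since w_q < w_f; w_k is not greatest since w_k < w_f.
Only w_f has nothing above it, so w_f is the greatest.

w_f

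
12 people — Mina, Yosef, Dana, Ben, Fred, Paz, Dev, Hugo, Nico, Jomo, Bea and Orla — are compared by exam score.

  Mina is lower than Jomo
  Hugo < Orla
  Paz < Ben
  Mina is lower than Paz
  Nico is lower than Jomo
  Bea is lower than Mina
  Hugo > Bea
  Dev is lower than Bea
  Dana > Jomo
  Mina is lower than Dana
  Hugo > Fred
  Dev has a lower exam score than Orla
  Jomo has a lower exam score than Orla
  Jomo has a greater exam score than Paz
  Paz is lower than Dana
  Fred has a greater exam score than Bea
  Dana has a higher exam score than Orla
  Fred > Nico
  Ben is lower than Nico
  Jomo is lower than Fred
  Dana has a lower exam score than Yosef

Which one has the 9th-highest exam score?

Paz

Piecing the relations together gives one ordering: Dev < Bea < Mina < Paz < Ben < Nico < Jomo < Fred < Hugo < Orla < Dana < Yosef.
Counting 9 from the largest end gives Paz.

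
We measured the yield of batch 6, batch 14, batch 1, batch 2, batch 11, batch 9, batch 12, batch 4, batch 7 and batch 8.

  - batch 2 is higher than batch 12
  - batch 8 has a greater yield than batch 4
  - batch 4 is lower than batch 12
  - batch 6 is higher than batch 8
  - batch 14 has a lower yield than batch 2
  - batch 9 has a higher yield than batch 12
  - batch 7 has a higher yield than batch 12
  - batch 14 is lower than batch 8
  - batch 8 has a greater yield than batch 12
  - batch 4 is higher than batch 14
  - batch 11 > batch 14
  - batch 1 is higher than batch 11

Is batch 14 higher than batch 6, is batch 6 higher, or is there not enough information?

batch 6

Chaining the given relations: batch 14 < batch 4 < batch 12 < batch 8 < batch 6.
So batch 6 is higher.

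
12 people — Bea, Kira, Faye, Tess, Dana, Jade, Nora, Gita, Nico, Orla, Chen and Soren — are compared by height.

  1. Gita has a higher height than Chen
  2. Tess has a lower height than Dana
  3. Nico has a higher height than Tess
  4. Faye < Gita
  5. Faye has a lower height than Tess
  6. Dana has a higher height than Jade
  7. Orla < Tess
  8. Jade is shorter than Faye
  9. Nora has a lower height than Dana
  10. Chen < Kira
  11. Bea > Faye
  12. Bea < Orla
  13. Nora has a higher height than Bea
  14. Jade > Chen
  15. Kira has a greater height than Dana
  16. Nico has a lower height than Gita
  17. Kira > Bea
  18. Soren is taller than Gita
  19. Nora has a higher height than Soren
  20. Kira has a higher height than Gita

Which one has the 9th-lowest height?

The consecutive relations fix a unique order: Chen < Jade < Faye < Bea < Orla < Tess < Nico < Gita < Soren < Nora < Dana < Kira.
Counting 9 from the smallest end gives Soren.

Soren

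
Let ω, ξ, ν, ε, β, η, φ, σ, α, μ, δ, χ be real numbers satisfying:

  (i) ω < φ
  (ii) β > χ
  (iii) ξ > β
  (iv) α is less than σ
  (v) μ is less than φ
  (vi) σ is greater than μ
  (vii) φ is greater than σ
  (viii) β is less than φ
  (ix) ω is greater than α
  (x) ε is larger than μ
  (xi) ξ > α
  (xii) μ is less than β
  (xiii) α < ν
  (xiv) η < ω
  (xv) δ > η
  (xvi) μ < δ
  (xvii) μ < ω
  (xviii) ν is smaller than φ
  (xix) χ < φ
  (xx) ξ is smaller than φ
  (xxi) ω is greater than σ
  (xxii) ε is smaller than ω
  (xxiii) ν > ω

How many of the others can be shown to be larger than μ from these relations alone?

8

From μ the given relations immediately reach δ, σ, ε, β, ω, φ.
From those, ν, ξ — 8 in total.
Nothing else is reachable above μ; 8 in all.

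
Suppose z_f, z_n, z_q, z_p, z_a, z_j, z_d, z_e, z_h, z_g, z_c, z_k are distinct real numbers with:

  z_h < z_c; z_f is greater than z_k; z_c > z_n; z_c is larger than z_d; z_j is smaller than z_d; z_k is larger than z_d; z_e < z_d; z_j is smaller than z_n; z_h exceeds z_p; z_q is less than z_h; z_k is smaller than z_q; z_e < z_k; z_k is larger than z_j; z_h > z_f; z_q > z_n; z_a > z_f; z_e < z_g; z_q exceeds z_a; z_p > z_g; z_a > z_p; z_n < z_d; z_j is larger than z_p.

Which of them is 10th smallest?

z_q

Chaining the given pairs: z_e < z_g < z_p < z_j < z_n < z_d < z_k < z_f < z_a < z_q < z_h < z_c.
The 10th smallest is z_q.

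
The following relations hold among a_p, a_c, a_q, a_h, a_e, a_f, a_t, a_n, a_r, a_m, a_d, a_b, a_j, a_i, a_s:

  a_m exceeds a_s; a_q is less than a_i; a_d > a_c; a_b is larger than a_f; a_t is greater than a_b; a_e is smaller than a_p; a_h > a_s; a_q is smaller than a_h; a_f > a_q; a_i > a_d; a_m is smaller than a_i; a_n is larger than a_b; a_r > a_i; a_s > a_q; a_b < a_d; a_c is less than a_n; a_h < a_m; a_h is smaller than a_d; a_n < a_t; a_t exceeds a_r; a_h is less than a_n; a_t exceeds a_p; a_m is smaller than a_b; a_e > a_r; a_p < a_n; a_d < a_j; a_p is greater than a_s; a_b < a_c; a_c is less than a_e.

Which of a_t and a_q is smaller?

The relevant relations are a_q < a_s; a_s < a_h; a_h < a_m; a_m < a_b; a_b < a_c; a_c < a_d; a_d < a_i; a_i < a_r; a_r < a_e; a_e < a_p; a_p < a_n; a_n < a_t.
Chaining these gives a_q < a_s < a_h < a_m < a_b < a_c < a_d < a_i < a_r < a_e < a_p < a_n < a_t.
So a_q < a_t; a_q is the smaller of the two.

a_q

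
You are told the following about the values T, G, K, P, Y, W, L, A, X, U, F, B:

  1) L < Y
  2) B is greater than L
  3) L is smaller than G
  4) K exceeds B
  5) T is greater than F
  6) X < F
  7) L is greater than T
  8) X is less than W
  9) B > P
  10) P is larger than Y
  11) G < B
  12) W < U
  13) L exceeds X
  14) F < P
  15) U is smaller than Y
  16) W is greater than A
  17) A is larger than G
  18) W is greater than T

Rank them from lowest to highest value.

Nothing is placed below X, so it is least; from there X < F; F < T; T < L; L < G; G < A; A < W; W < U; U < Y; Y < P; P < B; B < K, each given directly.

X < F < T < L < G < A < W < U < Y < P < B < K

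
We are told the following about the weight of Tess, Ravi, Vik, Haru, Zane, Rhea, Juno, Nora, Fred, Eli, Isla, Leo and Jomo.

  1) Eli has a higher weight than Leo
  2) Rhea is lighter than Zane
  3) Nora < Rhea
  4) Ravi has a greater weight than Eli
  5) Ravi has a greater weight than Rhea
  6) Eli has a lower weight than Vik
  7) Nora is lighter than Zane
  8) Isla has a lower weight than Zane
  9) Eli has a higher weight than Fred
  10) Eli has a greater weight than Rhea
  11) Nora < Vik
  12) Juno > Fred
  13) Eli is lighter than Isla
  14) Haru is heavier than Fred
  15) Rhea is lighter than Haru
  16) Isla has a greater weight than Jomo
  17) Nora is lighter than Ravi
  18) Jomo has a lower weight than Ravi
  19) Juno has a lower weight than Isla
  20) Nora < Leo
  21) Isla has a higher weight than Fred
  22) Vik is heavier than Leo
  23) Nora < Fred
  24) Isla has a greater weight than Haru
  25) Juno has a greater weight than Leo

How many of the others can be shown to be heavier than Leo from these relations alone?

6

From Leo the given relations immediately reach Eli, Juno, Vik.
From those, Ravi, Isla — 5 in total.
From those, Zane — 6 in total.
Nothing else is reachable above Leo; 6 in all.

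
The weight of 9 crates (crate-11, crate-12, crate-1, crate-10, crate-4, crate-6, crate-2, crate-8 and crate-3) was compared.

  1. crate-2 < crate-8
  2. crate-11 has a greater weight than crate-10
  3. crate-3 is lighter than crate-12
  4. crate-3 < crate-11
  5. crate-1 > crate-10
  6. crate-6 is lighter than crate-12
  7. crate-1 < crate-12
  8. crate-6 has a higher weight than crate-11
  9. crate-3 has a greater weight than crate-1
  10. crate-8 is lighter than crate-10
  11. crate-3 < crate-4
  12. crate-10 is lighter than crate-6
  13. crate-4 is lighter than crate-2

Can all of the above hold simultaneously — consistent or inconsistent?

inconsistent

We have crate-10 < crate-1 stated directly, yet also crate-1 < crate-3 < crate-4 < crate-2 < crate-8 < crate-10 by chaining the others — so crate-1 < crate-10. Contradiction.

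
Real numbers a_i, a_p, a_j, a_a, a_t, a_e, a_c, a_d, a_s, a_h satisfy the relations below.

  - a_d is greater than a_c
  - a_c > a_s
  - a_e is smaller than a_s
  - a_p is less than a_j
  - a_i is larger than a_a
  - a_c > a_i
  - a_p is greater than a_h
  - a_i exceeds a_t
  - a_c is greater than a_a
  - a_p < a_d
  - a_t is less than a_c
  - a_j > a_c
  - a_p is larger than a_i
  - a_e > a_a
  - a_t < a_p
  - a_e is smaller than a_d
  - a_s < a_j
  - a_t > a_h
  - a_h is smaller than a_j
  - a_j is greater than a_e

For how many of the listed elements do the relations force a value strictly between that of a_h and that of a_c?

Chaining upward from a_h reaches: a_t, a_i, a_p, a_d, a_j.
Chaining downward from a_c reaches: a_a, a_e, a_s, a_t, a_i.
Strictly between a_h and a_c are those in both lists: a_t, a_i — 2 elements.

2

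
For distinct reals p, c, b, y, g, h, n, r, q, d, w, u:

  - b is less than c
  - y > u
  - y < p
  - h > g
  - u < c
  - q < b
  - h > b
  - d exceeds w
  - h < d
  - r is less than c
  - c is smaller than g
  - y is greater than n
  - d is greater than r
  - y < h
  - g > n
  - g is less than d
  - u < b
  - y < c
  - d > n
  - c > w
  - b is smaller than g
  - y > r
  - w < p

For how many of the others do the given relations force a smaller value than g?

From g the given relations immediately reach n, b, c.
From those, q, w, r, u, y — 8 in total.
Nothing else is reachable below g; 8 in all.

8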